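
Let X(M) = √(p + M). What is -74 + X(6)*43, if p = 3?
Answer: 55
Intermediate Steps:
X(M) = √(3 + M)
-74 + X(6)*43 = -74 + √(3 + 6)*43 = -74 + √9*43 = -74 + 3*43 = -74 + 129 = 55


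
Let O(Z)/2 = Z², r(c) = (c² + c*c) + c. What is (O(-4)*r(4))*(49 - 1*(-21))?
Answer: 80640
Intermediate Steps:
r(c) = c + 2*c² (r(c) = (c² + c²) + c = 2*c² + c = c + 2*c²)
O(Z) = 2*Z²
(O(-4)*r(4))*(49 - 1*(-21)) = ((2*(-4)²)*(4*(1 + 2*4)))*(49 - 1*(-21)) = ((2*16)*(4*(1 + 8)))*(49 + 21) = (32*(4*9))*70 = (32*36)*70 = 1152*70 = 80640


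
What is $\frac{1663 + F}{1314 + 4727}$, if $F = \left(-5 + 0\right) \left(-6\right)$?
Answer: $\frac{1693}{6041} \approx 0.28025$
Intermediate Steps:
$F = 30$ ($F = \left(-5\right) \left(-6\right) = 30$)
$\frac{1663 + F}{1314 + 4727} = \frac{1663 + 30}{1314 + 4727} = \frac{1693}{6041}$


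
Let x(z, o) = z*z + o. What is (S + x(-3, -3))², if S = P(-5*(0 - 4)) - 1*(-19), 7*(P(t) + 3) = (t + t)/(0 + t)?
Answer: 24336/49 ≈ 496.65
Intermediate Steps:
P(t) = -19/7 (P(t) = -3 + ((t + t)/(0 + t))/7 = -3 + ((2*t)/t)/7 = -3 + (⅐)*2 = -3 + 2/7 = -19/7)
S = 114/7 (S = -19/7 - 1*(-19) = -19/7 + 19 = 114/7 ≈ 16.286)
x(z, o) = o + z² (x(z, o) = z² + o = o + z²)
(S + x(-3, -3))² = (114/7 + (-3 + (-3)²))² = (114/7 + (-3 + 9))² = (114/7 + 6)² = (156/7)² = 24336/49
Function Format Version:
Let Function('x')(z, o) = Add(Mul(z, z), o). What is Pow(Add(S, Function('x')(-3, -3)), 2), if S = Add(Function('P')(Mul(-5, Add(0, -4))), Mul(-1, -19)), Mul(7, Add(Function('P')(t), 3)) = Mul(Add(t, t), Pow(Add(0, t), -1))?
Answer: Rational(24336, 49) ≈ 496.65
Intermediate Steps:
Function('P')(t) = Rational(-19, 7) (Function('P')(t) = Add(-3, Mul(Rational(1, 7), Mul(Add(t, t), Pow(Add(0, t), -1)))) = Add(-3, Mul(Rational(1, 7), Mul(Mul(2, t), Pow(t, -1)))) = Add(-3, Mul(Rational(1, 7), 2)) = Add(-3, Rational(2, 7)) = Rational(-19, 7))
S = Rational(114, 7) (S = Add(Rational(-19, 7), Mul(-1, -19)) = Add(Rational(-19, 7), 19) = Rational(114, 7) ≈ 16.286)
Function('x')(z, o) = Add(o, Pow(z, 2)) (Function('x')(z, o) = Add(Pow(z, 2), o) = Add(o, Pow(z, 2)))
Pow(Add(S, Function('x')(-3, -3)), 2) = Pow(Add(Rational(114, 7), Add(-3, Pow(-3, 2))), 2) = Pow(Add(Rational(114, 7), Add(-3, 9)), 2) = Pow(Add(Rational(114, 7), 6), 2) = Pow(Rational(156, 7), 2) = Rational(24336, 49)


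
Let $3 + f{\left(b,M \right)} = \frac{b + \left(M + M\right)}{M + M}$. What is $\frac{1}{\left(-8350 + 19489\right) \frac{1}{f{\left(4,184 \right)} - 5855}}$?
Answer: $- \frac{538843}{1024788} \approx -0.52581$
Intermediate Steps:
$f{\left(b,M \right)} = -3 + \frac{b + 2 M}{2 M}$ ($f{\left(b,M \right)} = -3 + \frac{b + \left(M + M\right)}{M + M} = -3 + \frac{b + 2 M}{2 M}$)
$\frac{1}{\left(-8350 + 19489\right) \frac{1}{f{\left(4,184 \right)} - 5855}} = \frac{1}{\left(-8350 + 19489\right) \frac{1}{\left(-2 + \frac{1}{2} \cdot 4 \cdot \frac{1}{184}\right) - 5855}} = \frac{1}{11139 \frac{1}{\left(-2 + \frac{1}{2} \cdot 4 \cdot \frac{1}{184}\right) - 5855}} = \frac{1}{11139 \frac{1}{\left(-2 + \frac{1}{92}\right) - 5855}} = \frac{1}{11139 \frac{1}{- \frac{183}{92} - 5855}} = \frac{1}{11139 \frac{1}{- \frac{538843}{92}}} = \frac{1}{11139 \left(- \frac{92}{538843}\right)} = \frac{1}{- \frac{1024788}{538843}} = - \frac{538843}{1024788}$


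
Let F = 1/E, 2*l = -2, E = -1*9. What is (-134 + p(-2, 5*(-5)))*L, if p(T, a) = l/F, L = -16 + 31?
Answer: -1875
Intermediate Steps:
E = -9
l = -1 (l = (½)*(-2) = -1)
L = 15
F = -⅑ (F = 1/(-9) = -⅑ ≈ -0.11111)
p(T, a) = 9 (p(T, a) = -1/(-⅑) = -1*(-9) = 9)
(-134 + p(-2, 5*(-5)))*L = (-134 + 9)*15 = -125*15 = -1875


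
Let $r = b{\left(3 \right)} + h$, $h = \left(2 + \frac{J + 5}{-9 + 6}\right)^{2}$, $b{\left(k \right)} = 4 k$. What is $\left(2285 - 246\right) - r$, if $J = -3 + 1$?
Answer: $2026$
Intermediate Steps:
$J = -2$
$h = 1$ ($h = \left(2 + \frac{-2 + 5}{-9 + 6}\right)^{2} = \left(2 + \frac{3}{-3}\right)^{2} = \left(2 + 3 \left(- \frac{1}{3}\right)\right)^{2} = \left(2 - 1\right)^{2} = 1^{2} = 1$)
$r = 13$ ($r = 4 \cdot 3 + 1 = 12 + 1 = 13$)
$\left(2285 - 246\right) - r = \left(2285 - 246\right) - 13 = 2039 - 13 = 2026$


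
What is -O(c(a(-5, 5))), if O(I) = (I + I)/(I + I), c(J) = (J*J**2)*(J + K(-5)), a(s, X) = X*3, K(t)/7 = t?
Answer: -1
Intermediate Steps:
K(t) = 7*t
a(s, X) = 3*X
c(J) = J**3*(-35 + J) (c(J) = (J*J**2)*(J + 7*(-5)) = J**3*(J - 35) = J**3*(-35 + J))
O(I) = 1 (O(I) = (2*I)/((2*I)) = (2*I)*(1/(2*I)) = 1)
-O(c(a(-5, 5))) = -1*1 = -1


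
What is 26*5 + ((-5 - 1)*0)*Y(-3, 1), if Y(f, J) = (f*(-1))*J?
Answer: 130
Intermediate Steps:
Y(f, J) = -J*f (Y(f, J) = (-f)*J = -J*f)
26*5 + ((-5 - 1)*0)*Y(-3, 1) = 26*5 + ((-5 - 1)*0)*(-1*1*(-3)) = 130 - 6*0*3 = 130 + 0*3 = 130 + 0 = 130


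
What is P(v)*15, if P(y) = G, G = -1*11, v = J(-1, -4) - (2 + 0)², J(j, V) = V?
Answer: -165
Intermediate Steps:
v = -8 (v = -4 - (2 + 0)² = -4 - 1*2² = -4 - 1*4 = -4 - 4 = -8)
G = -11
P(y) = -11
P(v)*15 = -11*15 = -165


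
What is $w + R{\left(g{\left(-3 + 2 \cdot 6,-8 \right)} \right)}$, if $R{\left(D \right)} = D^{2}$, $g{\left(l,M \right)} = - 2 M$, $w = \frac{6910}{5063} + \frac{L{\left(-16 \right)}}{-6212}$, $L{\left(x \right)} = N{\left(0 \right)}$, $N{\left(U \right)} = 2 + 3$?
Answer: $\frac{8094446741}{31451356} \approx 257.36$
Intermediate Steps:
$N{\left(U \right)} = 5$
$L{\left(x \right)} = 5$
$w = \frac{42899605}{31451356}$ ($w = \frac{6910}{5063} + \frac{5}{-6212} = 6910 \cdot \frac{1}{5063} + 5 \left(- \frac{1}{6212}\right) = \frac{6910}{5063} - \frac{5}{6212} = \frac{42899605}{31451356} \approx 1.364$)
$w + R{\left(g{\left(-3 + 2 \cdot 6,-8 \right)} \right)} = \frac{42899605}{31451356} + \left(\left(-2\right) \left(-8\right)\right)^{2} = \frac{42899605}{31451356} + 16^{2} = \frac{42899605}{31451356} + 256 = \frac{8094446741}{31451356}$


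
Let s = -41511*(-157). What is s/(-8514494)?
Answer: -6517227/8514494 ≈ -0.76543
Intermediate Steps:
s = 6517227
s/(-8514494) = 6517227/(-8514494) = 6517227*(-1/8514494) = -6517227/8514494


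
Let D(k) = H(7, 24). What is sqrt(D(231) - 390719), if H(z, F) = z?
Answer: 2*I*sqrt(97678) ≈ 625.07*I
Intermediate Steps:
D(k) = 7
sqrt(D(231) - 390719) = sqrt(7 - 390719) = sqrt(-390712) = 2*I*sqrt(97678)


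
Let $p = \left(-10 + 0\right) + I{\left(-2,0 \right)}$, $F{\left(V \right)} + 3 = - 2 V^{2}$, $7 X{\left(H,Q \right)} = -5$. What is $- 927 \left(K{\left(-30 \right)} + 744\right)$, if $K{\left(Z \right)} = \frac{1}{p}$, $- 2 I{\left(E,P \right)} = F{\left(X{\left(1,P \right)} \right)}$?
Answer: $- \frac{59992762}{87} \approx -6.8957 \cdot 10^{5}$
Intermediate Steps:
$X{\left(H,Q \right)} = - \frac{5}{7}$ ($X{\left(H,Q \right)} = \frac{1}{7} \left(-5\right) = - \frac{5}{7}$)
$F{\left(V \right)} = -3 - 2 V^{2}$
$I{\left(E,P \right)} = \frac{197}{98}$ ($I{\left(E,P \right)} = - \frac{-3 - 2 \left(- \frac{5}{7}\right)^{2}}{2} = - \frac{-3 - \frac{50}{49}}{2} = \left(- \frac{1}{2}\right) \left(- \frac{197}{49}\right) = \frac{197}{98}$)
$p = - \frac{783}{98}$ ($p = \left(-10 + 0\right) + \frac{197}{98} = -10 + \frac{197}{98} = - \frac{783}{98} \approx -7.9898$)
$K{\left(Z \right)} = - \frac{98}{783}$ ($K{\left(Z \right)} = \frac{1}{- \frac{783}{98}} = - \frac{98}{783}$)
$- 927 \left(K{\left(-30 \right)} + 744\right) = - 927 \left(- \frac{98}{783} + 744\right) = \left(-927\right) \frac{582454}{783} = - \frac{59992762}{87}$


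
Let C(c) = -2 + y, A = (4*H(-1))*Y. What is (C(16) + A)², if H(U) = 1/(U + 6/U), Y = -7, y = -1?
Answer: 1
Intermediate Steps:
A = 4 (A = (4*(-1/(6 + (-1)²)))*(-7) = (4*(-1/(6 + 1)))*(-7) = (4*(-1/7))*(-7) = (4*(-1*⅐))*(-7) = (4*(-⅐))*(-7) = -4/7*(-7) = 4)
C(c) = -3 (C(c) = -2 - 1 = -3)
(C(16) + A)² = (-3 + 4)² = 1² = 1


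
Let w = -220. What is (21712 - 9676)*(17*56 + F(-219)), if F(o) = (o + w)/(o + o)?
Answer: 837334490/73 ≈ 1.1470e+7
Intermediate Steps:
F(o) = (-220 + o)/(2*o) (F(o) = (o - 220)/(o + o) = (-220 + o)/((2*o)) = (-220 + o)*(1/(2*o)) = (-220 + o)/(2*o))
(21712 - 9676)*(17*56 + F(-219)) = (21712 - 9676)*(17*56 + (½)*(-220 - 219)/(-219)) = 12036*(952 + (½)*(-1/219)*(-439)) = 12036*(952 + 439/438) = 12036*(417415/438) = 837334490/73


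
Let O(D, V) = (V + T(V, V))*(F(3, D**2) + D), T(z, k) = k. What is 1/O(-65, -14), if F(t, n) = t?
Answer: 1/1736 ≈ 0.00057604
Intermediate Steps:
O(D, V) = 2*V*(3 + D) (O(D, V) = (V + V)*(3 + D) = (2*V)*(3 + D) = 2*V*(3 + D))
1/O(-65, -14) = 1/(2*(-14)*(3 - 65)) = 1/(2*(-14)*(-62)) = 1/1736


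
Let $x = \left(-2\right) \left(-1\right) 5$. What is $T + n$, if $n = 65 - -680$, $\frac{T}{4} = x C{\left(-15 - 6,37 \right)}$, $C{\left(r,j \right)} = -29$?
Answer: $-415$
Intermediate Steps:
$x = 10$ ($x = 2 \cdot 5 = 10$)
$T = -1160$ ($T = 4 \cdot 10 \left(-29\right) = 4 \left(-290\right) = -1160$)
$n = 745$ ($n = 65 + 680 = 745$)
$T + n = -1160 + 745 = -415$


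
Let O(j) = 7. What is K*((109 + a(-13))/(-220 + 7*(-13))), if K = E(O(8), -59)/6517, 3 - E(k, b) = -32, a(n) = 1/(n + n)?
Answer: -14165/7528066 ≈ -0.0018816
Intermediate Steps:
a(n) = 1/(2*n)
E(k, b) = 35 (E(k, b) = 3 - 1*(-32) = 3 + 32 = 35)
K = 5/931 (K = 35/6517 = 35*(1/6517) = 5/931 ≈ 0.0053706)
K*((109 + a(-13))/(-220 + 7*(-13))) = 5*((109 + (1/2)/(-13))/(-220 + 7*(-13)))/931 = 5*((109 + (1/2)*(-1/13))/(-220 - 91))/931 = 5*((109 - 1/26)/(-311))/931 = 5*((2833/26)*(-1/311))/931 = (5/931)*(-2833/8086) = -14165/7528066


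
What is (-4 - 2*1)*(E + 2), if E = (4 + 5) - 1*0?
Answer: -66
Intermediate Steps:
E = 9 (E = 9 + 0 = 9)
(-4 - 2*1)*(E + 2) = (-4 - 2*1)*(9 + 2) = (-4 - 2)*11 = -6*11 = -66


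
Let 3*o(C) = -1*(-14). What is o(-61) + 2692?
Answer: 8090/3 ≈ 2696.7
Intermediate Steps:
o(C) = 14/3 (o(C) = (-1*(-14))/3 = (⅓)*14 = 14/3)
o(-61) + 2692 = 14/3 + 2692 = 8090/3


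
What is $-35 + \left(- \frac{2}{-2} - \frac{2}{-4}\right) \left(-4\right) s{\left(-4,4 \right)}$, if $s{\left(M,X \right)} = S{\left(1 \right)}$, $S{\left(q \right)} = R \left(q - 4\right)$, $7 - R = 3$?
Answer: $37$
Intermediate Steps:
$R = 4$ ($R = 7 - 3 = 4$)
$S{\left(q \right)} = -16 + 4 q$ ($S{\left(q \right)} = 4 \left(q - 4\right) = 4 \left(-4 + q\right) = -16 + 4 q$)
$s{\left(M,X \right)} = -12$ ($s{\left(M,X \right)} = -16 + 4 \cdot 1 = -16 + 4 = -12$)
$-35 + \left(- \frac{2}{-2} - \frac{2}{-4}\right) \left(-4\right) s{\left(-4,4 \right)} = -35 + \left(- \frac{2}{-2} - \frac{2}{-4}\right) \left(-4\right) \left(-12\right) = -35 + \left(\left(-2\right) \left(- \frac{1}{2}\right) - - \frac{1}{2}\right) \left(-4\right) \left(-12\right) = -35 + \left(1 + \frac{1}{2}\right) \left(-4\right) \left(-12\right) = -35 + \frac{3}{2} \left(-4\right) \left(-12\right) = -35 - -72 = -35 + 72 = 37$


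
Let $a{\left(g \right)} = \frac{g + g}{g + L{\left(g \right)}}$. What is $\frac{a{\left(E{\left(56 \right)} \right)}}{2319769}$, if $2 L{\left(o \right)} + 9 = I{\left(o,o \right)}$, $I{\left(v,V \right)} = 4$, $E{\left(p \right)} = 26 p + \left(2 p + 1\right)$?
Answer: $\frac{6276}{7267836277} \approx 8.6353 \cdot 10^{-7}$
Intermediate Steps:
$E{\left(p \right)} = 1 + 28 p$ ($E{\left(p \right)} = 26 p + \left(1 + 2 p\right) = 1 + 28 p$)
$L{\left(o \right)} = - \frac{5}{2}$ ($L{\left(o \right)} = - \frac{9}{2} + \frac{1}{2} \cdot 4 = - \frac{9}{2} + 2 = - \frac{5}{2}$)
$a{\left(g \right)} = \frac{2 g}{- \frac{5}{2} + g}$ ($a{\left(g \right)} = \frac{g + g}{g - \frac{5}{2}} = \frac{2 g}{- \frac{5}{2} + g}$)
$\frac{a{\left(E{\left(56 \right)} \right)}}{2319769} = \frac{4 \left(1 + 28 \cdot 56\right) \frac{1}{-5 + 2 \left(1 + 28 \cdot 56\right)}}{2319769} = \frac{4 \left(1 + 1568\right)}{-5 + 2 \left(1 + 1568\right)} \frac{1}{2319769} = 4 \cdot 1569 \frac{1}{-5 + 2 \cdot 1569} \cdot \frac{1}{2319769} = 4 \cdot 1569 \frac{1}{-5 + 3138} \cdot \frac{1}{2319769} = 4 \cdot 1569 \cdot \frac{1}{3133} \cdot \frac{1}{2319769} = \frac{6276}{3133} \cdot \frac{1}{2319769} = \frac{6276}{7267836277}$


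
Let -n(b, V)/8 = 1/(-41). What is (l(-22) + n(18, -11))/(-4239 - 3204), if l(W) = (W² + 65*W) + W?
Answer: 39680/305163 ≈ 0.13003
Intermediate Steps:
l(W) = W² + 66*W
n(b, V) = 8/41 (n(b, V) = -8/(-41) = -8*(-1/41) = 8/41)
(l(-22) + n(18, -11))/(-4239 - 3204) = (-22*(66 - 22) + 8/41)/(-4239 - 3204) = (-22*44 + 8/41)/(-7443) = (-968 + 8/41)*(-1/7443) = -39680/41*(-1/7443) = 39680/305163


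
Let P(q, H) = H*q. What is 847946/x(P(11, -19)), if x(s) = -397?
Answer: -847946/397 ≈ -2135.9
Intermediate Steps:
847946/x(P(11, -19)) = 847946/(-397) = 847946*(-1/397) = -847946/397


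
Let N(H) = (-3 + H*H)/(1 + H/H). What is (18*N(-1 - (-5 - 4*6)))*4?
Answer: 28116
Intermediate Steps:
N(H) = -3/2 + H²/2 (N(H) = (-3 + H²)/(1 + 1) = (-3 + H²)/2 = (-3 + H²)*(½) = -3/2 + H²/2)
(18*N(-1 - (-5 - 4*6)))*4 = (18*(-3/2 + (-1 - (-5 - 4*6))²/2))*4 = (18*(-3/2 + (-1 - (-5 - 24))²/2))*4 = (18*(-3/2 + (-1 - 1*(-29))²/2))*4 = (18*(-3/2 + (-1 + 29)²/2))*4 = (18*(-3/2 + (½)*28²))*4 = (18*(-3/2 + (½)*784))*4 = (18*(-3/2 + 392))*4 = (18*(781/2))*4 = 7029*4 = 28116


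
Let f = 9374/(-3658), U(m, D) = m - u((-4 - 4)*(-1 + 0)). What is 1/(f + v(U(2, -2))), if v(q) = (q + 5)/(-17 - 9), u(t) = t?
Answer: -47554/120033 ≈ -0.39617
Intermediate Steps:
U(m, D) = -8 + m (U(m, D) = m - (-4 - 4)*(-1 + 0) = m - (-8)*(-1) = m - 1*8 = m - 8 = -8 + m)
v(q) = -5/26 - q/26 (v(q) = (5 + q)/(-26) = (5 + q)*(-1/26) = -5/26 - q/26)
f = -4687/1829 (f = 9374*(-1/3658) = -4687/1829 ≈ -2.5626)
1/(f + v(U(2, -2))) = 1/(-4687/1829 + (-5/26 - (-8 + 2)/26)) = 1/(-4687/1829 + (-5/26 - 1/26*(-6))) = 1/(-4687/1829 + (-5/26 + 3/13)) = 1/(-4687/1829 + 1/26) = 1/(-120033/47554) = -47554/120033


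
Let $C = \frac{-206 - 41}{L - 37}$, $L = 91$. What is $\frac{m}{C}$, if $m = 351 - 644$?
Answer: $\frac{15822}{247} \approx 64.057$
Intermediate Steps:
$C = - \frac{247}{54}$ ($C = \frac{-206 - 41}{91 - 37} = - \frac{247}{54} \approx -4.5741$)
$m = -293$
$\frac{m}{C} = - \frac{293}{- \frac{247}{54}} = \left(-293\right) \left(- \frac{54}{247}\right) = \frac{15822}{247}$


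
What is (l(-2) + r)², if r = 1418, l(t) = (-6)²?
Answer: 2114116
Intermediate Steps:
l(t) = 36
(l(-2) + r)² = (36 + 1418)² = 1454² = 2114116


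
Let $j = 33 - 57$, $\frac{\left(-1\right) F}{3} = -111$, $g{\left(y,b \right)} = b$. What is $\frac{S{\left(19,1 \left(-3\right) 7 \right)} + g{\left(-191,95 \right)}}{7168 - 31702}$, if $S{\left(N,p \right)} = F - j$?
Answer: $- \frac{226}{12267} \approx -0.018423$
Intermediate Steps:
$F = 333$ ($F = \left(-3\right) \left(-111\right) = 333$)
$j = -24$ ($j = 33 - 57 = -24$)
$S{\left(N,p \right)} = 357$ ($S{\left(N,p \right)} = 333 - -24 = 333 + 24 = 357$)
$\frac{S{\left(19,1 \left(-3\right) 7 \right)} + g{\left(-191,95 \right)}}{7168 - 31702} = \frac{357 + 95}{7168 - 31702} = \frac{452}{-24534} = 452 \left(- \frac{1}{24534}\right) = - \frac{226}{12267}$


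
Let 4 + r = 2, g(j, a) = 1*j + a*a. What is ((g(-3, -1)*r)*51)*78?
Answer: 15912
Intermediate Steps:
g(j, a) = j + a²
r = -2 (r = -4 + 2 = -2)
((g(-3, -1)*r)*51)*78 = (((-3 + (-1)²)*(-2))*51)*78 = (((-3 + 1)*(-2))*51)*78 = (-2*(-2)*51)*78 = (4*51)*78 = 204*78 = 15912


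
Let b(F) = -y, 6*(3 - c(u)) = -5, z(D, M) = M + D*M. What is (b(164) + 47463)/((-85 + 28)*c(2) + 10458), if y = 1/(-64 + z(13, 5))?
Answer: 284777/61437 ≈ 4.6353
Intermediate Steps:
y = ⅙ (y = 1/(-64 + 5*(1 + 13)) = 1/(-64 + 5*14) = 1/(-64 + 70) = 1/6 = ⅙ ≈ 0.16667)
c(u) = 23/6 (c(u) = 3 - ⅙*(-5) = 3 + ⅚ = 23/6)
b(F) = -⅙ (b(F) = -1*⅙ = -⅙)
(b(164) + 47463)/((-85 + 28)*c(2) + 10458) = (-⅙ + 47463)/((-85 + 28)*(23/6) + 10458) = 284777/(6*(-57*23/6 + 10458)) = 284777/(6*(-437/2 + 10458)) = 284777/(6*(20479/2)) = (284777/6)*(2/20479) = 284777/61437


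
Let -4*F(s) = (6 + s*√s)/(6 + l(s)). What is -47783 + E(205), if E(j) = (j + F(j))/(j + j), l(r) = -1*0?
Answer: -78363301/1640 - √205/48 ≈ -47783.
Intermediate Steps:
l(r) = 0
F(s) = -¼ - s^(3/2)/24 (F(s) = -(6 + s*√s)/(4*(6 + 0)) = -(6 + s^(3/2))/(4*6) = -(1 + s^(3/2)/6)/4 = -¼ - s^(3/2)/24)
E(j) = (-¼ + j - j^(3/2)/24)/(2*j) (E(j) = (j + (-¼ - j^(3/2)/24))/(j + j) = (-¼ + j - j^(3/2)/24)/((2*j)) = (-¼ + j - j^(3/2)/24)*(1/(2*j)) = (-¼ + j - j^(3/2)/24)/(2*j))
-47783 + E(205) = -47783 + (1/48)*(-6 - 205^(3/2) + 24*205)/205 = -47783 + (1/48)*(1/205)*(-6 - 205*√205 + 4920) = -47783 + (1/48)*(1/205)*(4914 - 205*√205) = -47783 + (819/1640 - √205/48) = -78363301/1640 - √205/48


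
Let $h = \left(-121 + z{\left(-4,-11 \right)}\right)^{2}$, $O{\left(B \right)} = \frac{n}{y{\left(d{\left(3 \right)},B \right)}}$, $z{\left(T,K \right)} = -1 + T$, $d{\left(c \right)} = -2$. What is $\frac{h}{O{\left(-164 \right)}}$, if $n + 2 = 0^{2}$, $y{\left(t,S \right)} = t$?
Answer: $15876$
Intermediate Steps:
$n = -2$ ($n = -2 + 0^{2} = -2 + 0 = -2$)
$O{\left(B \right)} = 1$ ($O{\left(B \right)} = - \frac{2}{-2} = \left(-2\right) \left(- \frac{1}{2}\right) = 1$)
$h = 15876$ ($h = \left(-121 - 5\right)^{2} = \left(-126\right)^{2} = 15876$)
$\frac{h}{O{\left(-164 \right)}} = \frac{15876}{1} = 15876 \cdot 1 = 15876$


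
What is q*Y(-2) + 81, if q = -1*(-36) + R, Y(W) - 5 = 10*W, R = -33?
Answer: 36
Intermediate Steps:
Y(W) = 5 + 10*W
q = 3 (q = -1*(-36) - 33 = 36 - 33 = 3)
q*Y(-2) + 81 = 3*(5 + 10*(-2)) + 81 = 3*(5 - 20) + 81 = 3*(-15) + 81 = -45 + 81 = 36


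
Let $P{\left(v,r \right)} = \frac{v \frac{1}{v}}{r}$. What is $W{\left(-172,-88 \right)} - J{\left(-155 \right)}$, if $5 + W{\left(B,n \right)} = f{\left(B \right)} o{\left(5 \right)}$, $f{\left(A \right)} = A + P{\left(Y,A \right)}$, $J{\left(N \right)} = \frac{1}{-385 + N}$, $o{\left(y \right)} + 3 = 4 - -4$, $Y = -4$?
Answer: $- \frac{5021483}{5805} \approx -865.03$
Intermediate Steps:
$P{\left(v,r \right)} = \frac{1}{r}$ ($P{\left(v,r \right)} = 1 \frac{1}{r} = \frac{1}{r}$)
$o{\left(y \right)} = 5$ ($o{\left(y \right)} = -3 + \left(4 - -4\right) = -3 + \left(4 + 4\right) = -3 + 8 = 5$)
$f{\left(A \right)} = A + \frac{1}{A}$
$W{\left(B,n \right)} = -5 + 5 B + \frac{5}{B}$ ($W{\left(B,n \right)} = -5 + \left(B + \frac{1}{B}\right) 5 = -5 + \left(5 B + \frac{5}{B}\right) = -5 + 5 B + \frac{5}{B}$)
$W{\left(-172,-88 \right)} - J{\left(-155 \right)} = \left(-5 + 5 \left(-172\right) + \frac{5}{-172}\right) - \frac{1}{-385 - 155} = \left(-5 - 860 + 5 \left(- \frac{1}{172}\right)\right) - \frac{1}{-540} = \left(-5 - 860 - \frac{5}{172}\right) - - \frac{1}{540} = - \frac{148785}{172} + \frac{1}{540} = - \frac{5021483}{5805}$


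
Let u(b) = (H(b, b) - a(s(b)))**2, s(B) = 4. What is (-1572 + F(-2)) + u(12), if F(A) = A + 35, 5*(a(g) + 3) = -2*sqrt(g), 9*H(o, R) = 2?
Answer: -3083714/2025 ≈ -1522.8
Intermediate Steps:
H(o, R) = 2/9 (H(o, R) = (1/9)*2 = 2/9)
a(g) = -3 - 2*sqrt(g)/5 (a(g) = -3 + (-2*sqrt(g))/5 = -3 - 2*sqrt(g)/5)
F(A) = 35 + A
u(b) = 32761/2025 (u(b) = (2/9 - (-3 - 2*sqrt(4)/5))**2 = (2/9 - (-3 - 2/5*2))**2 = (2/9 - (-3 - 4/5))**2 = (2/9 - 1*(-19/5))**2 = (2/9 + 19/5)**2 = (181/45)**2 = 32761/2025)
(-1572 + F(-2)) + u(12) = (-1572 + (35 - 2)) + 32761/2025 = (-1572 + 33) + 32761/2025 = -1539 + 32761/2025 = -3083714/2025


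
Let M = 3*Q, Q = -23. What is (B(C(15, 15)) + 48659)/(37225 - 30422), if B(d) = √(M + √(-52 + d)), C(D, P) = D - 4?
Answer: 48659/6803 + √(-69 + I*√41)/6803 ≈ 7.1526 + 0.0012223*I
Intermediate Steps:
C(D, P) = -4 + D
M = -69 (M = 3*(-23) = -69)
B(d) = √(-69 + √(-52 + d))
(B(C(15, 15)) + 48659)/(37225 - 30422) = (√(-69 + √(-52 + (-4 + 15))) + 48659)/(37225 - 30422) = (√(-69 + √(-52 + 11)) + 48659)/6803 = (√(-69 + √(-41)) + 48659)*(1/6803) = (√(-69 + I*√41) + 48659)*(1/6803) = (48659 + √(-69 + I*√41))*(1/6803) = 48659/6803 + √(-69 + I*√41)/6803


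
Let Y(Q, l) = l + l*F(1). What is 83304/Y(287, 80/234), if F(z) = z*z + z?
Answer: 406107/5 ≈ 81221.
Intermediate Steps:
F(z) = z + z² (F(z) = z² + z = z + z²)
Y(Q, l) = 3*l (Y(Q, l) = l + l*(1*(1 + 1)) = l + l*(1*2) = l + l*2 = l + 2*l = 3*l)
83304/Y(287, 80/234) = 83304/((3*(80/234))) = 83304/((3*(80*(1/234)))) = 83304/((3*(40/117))) = 83304/(40/39) = 83304*(39/40) = 406107/5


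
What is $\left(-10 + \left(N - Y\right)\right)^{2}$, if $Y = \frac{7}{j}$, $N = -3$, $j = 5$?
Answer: $\frac{5184}{25} \approx 207.36$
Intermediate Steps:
$Y = \frac{7}{5} \approx 1.4$
$\left(-10 + \left(N - Y\right)\right)^{2} = \left(-10 - \frac{22}{5}\right)^{2} = \left(- \frac{72}{5}\right)^{2} = \frac{5184}{25}$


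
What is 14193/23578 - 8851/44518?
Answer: 105788774/262411351 ≈ 0.40314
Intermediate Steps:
14193/23578 - 8851/44518 = 105788774/262411351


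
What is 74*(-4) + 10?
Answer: -286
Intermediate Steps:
74*(-4) + 10 = -296 + 10 = -286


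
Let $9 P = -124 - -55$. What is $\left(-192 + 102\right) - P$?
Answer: $- \frac{247}{3} \approx -82.333$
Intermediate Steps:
$P = - \frac{23}{3}$ ($P = \frac{-124 - -55}{9} = \frac{-124 + 55}{9} = \frac{1}{9} \left(-69\right) = - \frac{23}{3} \approx -7.6667$)
$\left(-192 + 102\right) - P = \left(-192 + 102\right) - - \frac{23}{3} = -90 + \frac{23}{3} = - \frac{247}{3}$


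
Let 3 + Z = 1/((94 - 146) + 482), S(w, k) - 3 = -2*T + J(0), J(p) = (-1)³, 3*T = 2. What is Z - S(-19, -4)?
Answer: -4727/1290 ≈ -3.6643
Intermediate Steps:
T = ⅔ (T = (⅓)*2 = ⅔ ≈ 0.66667)
J(p) = -1
S(w, k) = ⅔ (S(w, k) = 3 + (-2*⅔ - 1) = 3 + (-4/3 - 1) = 3 - 7/3 = ⅔)
Z = -1289/430 (Z = -3 + 1/((94 - 146) + 482) = -3 + 1/(-52 + 482) = -3 + 1/430 = -1289/430 ≈ -2.9977)
Z - S(-19, -4) = -1289/430 - 1*⅔ = -1289/430 - ⅔ = -4727/1290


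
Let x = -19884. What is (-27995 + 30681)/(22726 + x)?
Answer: 1343/1421 ≈ 0.94511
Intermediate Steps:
(-27995 + 30681)/(22726 + x) = (-27995 + 30681)/(22726 - 19884) = 2686/2842 = 2686*(1/2842) = 1343/1421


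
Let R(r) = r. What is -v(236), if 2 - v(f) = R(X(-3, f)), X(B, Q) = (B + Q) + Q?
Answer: 467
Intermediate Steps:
X(B, Q) = B + 2*Q
v(f) = 5 - 2*f (v(f) = 2 - (-3 + 2*f) = 2 + (3 - 2*f) = 5 - 2*f)
-v(236) = -(5 - 2*236) = -(5 - 472) = -1*(-467) = 467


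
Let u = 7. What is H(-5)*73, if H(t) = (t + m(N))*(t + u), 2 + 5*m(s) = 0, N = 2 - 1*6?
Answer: -3942/5 ≈ -788.40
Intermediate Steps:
N = -4 (N = 2 - 6 = -4)
m(s) = -⅖ (m(s) = -⅖ + (⅕)*0 = -⅖ + 0 = -⅖)
H(t) = (7 + t)*(-⅖ + t) (H(t) = (t - ⅖)*(t + 7) = (-⅖ + t)*(7 + t) = (7 + t)*(-⅖ + t))
H(-5)*73 = (-14/5 + (-5)² + (33/5)*(-5))*73 = (-14/5 + 25 - 33)*73 = -54/5*73 = -3942/5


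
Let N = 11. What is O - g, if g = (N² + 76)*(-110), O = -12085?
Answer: 9585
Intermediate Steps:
g = -21670 (g = (11² + 76)*(-110) = (121 + 76)*(-110) = 197*(-110) = -21670)
O - g = -12085 - 1*(-21670) = -12085 + 21670 = 9585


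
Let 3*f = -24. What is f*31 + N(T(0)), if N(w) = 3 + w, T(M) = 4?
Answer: -241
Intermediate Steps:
f = -8 (f = (1/3)*(-24) = -8)
f*31 + N(T(0)) = -8*31 + (3 + 4) = -248 + 7 = -241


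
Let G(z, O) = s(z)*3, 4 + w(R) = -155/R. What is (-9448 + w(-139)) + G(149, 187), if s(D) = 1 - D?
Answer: -1375389/139 ≈ -9894.9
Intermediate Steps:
w(R) = -4 - 155/R
G(z, O) = 3 - 3*z (G(z, O) = (1 - z)*3 = 3 - 3*z)
(-9448 + w(-139)) + G(149, 187) = (-9448 + (-4 - 155/(-139))) + (3 - 3*149) = (-9448 + (-4 - 155*(-1/139))) + (3 - 447) = (-9448 + (-4 + 155/139)) - 444 = (-9448 - 401/139) - 444 = -1313673/139 - 444 = -1375389/139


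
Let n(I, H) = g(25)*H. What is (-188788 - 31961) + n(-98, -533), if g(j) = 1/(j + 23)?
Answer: -10596485/48 ≈ -2.2076e+5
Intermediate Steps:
g(j) = 1/(23 + j)
n(I, H) = H/48 (n(I, H) = H/(23 + 25) = H/48)
(-188788 - 31961) + n(-98, -533) = (-188788 - 31961) + (1/48)*(-533) = -220749 - 533/48 = -10596485/48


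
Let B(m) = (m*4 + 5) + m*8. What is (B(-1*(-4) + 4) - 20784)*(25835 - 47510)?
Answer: 448304025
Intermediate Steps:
B(m) = 5 + 12*m (B(m) = (4*m + 5) + 8*m = (5 + 4*m) + 8*m = 5 + 12*m)
(B(-1*(-4) + 4) - 20784)*(25835 - 47510) = ((5 + 12*(-1*(-4) + 4)) - 20784)*(25835 - 47510) = ((5 + 12*(4 + 4)) - 20784)*(-21675) = ((5 + 12*8) - 20784)*(-21675) = ((5 + 96) - 20784)*(-21675) = (101 - 20784)*(-21675) = -20683*(-21675) = 448304025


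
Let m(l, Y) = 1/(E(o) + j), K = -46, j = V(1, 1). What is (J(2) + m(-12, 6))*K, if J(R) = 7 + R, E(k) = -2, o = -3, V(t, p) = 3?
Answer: -460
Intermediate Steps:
j = 3
m(l, Y) = 1 (m(l, Y) = 1/(-2 + 3) = 1/1 = 1)
(J(2) + m(-12, 6))*K = ((7 + 2) + 1)*(-46) = (9 + 1)*(-46) = 10*(-46) = -460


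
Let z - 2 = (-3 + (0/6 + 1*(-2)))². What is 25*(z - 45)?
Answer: -450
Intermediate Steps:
z = 27 (z = 2 + (-3 + (0/6 + 1*(-2)))² = 2 + (-3 + (0*(⅙) - 2))² = 2 + (-3 + (0 - 2))² = 2 + (-3 - 2)² = 2 + (-5)² = 2 + 25 = 27)
25*(z - 45) = 25*(27 - 45) = 25*(-18) = -450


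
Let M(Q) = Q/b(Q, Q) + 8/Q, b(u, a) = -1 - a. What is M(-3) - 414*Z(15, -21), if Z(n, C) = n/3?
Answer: -12445/6 ≈ -2074.2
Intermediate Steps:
M(Q) = 8/Q + Q/(-1 - Q) (M(Q) = Q/(-1 - Q) + 8/Q = 8/Q + Q/(-1 - Q))
Z(n, C) = n/3 (Z(n, C) = n*(1/3) = n/3)
M(-3) - 414*Z(15, -21) = (8/(-3) - 1*(-3)/(1 - 3)) - 138*15 = (8*(-1/3) - 1*(-3)/(-2)) - 414*5 = (-8/3 - 1*(-3)*(-1/2)) - 2070 = (-8/3 - 3/2) - 2070 = -25/6 - 2070 = -12445/6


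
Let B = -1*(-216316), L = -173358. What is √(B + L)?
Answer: √42958 ≈ 207.26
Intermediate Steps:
B = 216316
√(B + L) = √(216316 - 173358) = √42958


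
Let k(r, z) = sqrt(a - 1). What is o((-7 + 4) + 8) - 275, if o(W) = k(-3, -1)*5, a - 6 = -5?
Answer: -275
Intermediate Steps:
a = 1 (a = 6 - 5 = 1)
k(r, z) = 0 (k(r, z) = sqrt(1 - 1) = sqrt(0) = 0)
o(W) = 0 (o(W) = 0*5 = 0)
o((-7 + 4) + 8) - 275 = 0 - 275 = -275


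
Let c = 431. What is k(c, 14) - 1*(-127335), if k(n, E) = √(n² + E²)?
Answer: 127335 + √185957 ≈ 1.2777e+5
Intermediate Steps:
k(n, E) = √(E² + n²)
k(c, 14) - 1*(-127335) = √(14² + 431²) - 1*(-127335) = √(196 + 185761) + 127335 = √185957 + 127335 = 127335 + √185957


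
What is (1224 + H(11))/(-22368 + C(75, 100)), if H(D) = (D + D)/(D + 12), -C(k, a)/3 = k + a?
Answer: -28174/526539 ≈ -0.053508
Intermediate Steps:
C(k, a) = -3*a - 3*k (C(k, a) = -3*(k + a) = -3*(a + k) = -3*a - 3*k)
H(D) = 2*D/(12 + D) (H(D) = (2*D)/(12 + D) = 2*D/(12 + D))
(1224 + H(11))/(-22368 + C(75, 100)) = (1224 + 2*11/(12 + 11))/(-22368 + (-3*100 - 3*75)) = (1224 + 2*11/23)/(-22368 + (-300 - 225)) = (1224 + 2*11*(1/23))/(-22368 - 525) = (1224 + 22/23)/(-22893) = (28174/23)*(-1/22893) = -28174/526539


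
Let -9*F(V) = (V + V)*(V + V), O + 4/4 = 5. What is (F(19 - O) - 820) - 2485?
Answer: -3405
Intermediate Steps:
O = 4 (O = -1 + 5 = 4)
F(V) = -4*V²/9 (F(V) = -(V + V)*(V + V)/9 = -2*V*2*V/9 = -4*V²/9)
(F(19 - O) - 820) - 2485 = (-4*(19 - 1*4)²/9 - 820) - 2485 = (-4*(19 - 4)²/9 - 820) - 2485 = (-4/9*15² - 820) - 2485 = (-4/9*225 - 820) - 2485 = (-100 - 820) - 2485 = -920 - 2485 = -3405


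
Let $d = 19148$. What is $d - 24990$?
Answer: $-5842$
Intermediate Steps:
$d - 24990 = 19148 - 24990 = -5842$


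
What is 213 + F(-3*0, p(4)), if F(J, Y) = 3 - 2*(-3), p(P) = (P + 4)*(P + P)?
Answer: 222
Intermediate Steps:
p(P) = 2*P*(4 + P) (p(P) = (4 + P)*(2*P) = 2*P*(4 + P))
F(J, Y) = 9 (F(J, Y) = 3 + 6 = 9)
213 + F(-3*0, p(4)) = 213 + 9 = 222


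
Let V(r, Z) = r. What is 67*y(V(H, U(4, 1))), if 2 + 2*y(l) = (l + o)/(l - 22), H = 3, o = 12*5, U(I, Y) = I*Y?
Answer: -6767/38 ≈ -178.08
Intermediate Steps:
o = 60
y(l) = -1 + (60 + l)/(2*(-22 + l)) (y(l) = -1 + ((l + 60)/(l - 22))/2 = -1 + ((60 + l)/(-22 + l))/2 = -1 + (60 + l)/(2*(-22 + l)))
67*y(V(H, U(4, 1))) = 67*((104 - 1*3)/(2*(-22 + 3))) = 67*((½)*(104 - 3)/(-19)) = 67*((½)*(-1/19)*101) = 67*(-101/38) = -6767/38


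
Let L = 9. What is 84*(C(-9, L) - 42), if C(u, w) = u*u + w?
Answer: 4032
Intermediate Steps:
C(u, w) = w + u² (C(u, w) = u² + w = w + u²)
84*(C(-9, L) - 42) = 84*((9 + (-9)²) - 42) = 84*((9 + 81) - 42) = 84*(90 - 42) = 84*48 = 4032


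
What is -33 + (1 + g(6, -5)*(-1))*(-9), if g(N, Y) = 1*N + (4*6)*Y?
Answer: -1068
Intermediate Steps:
g(N, Y) = N + 24*Y
-33 + (1 + g(6, -5)*(-1))*(-9) = -33 + (1 + (6 + 24*(-5))*(-1))*(-9) = -33 + (1 + (6 - 120)*(-1))*(-9) = -33 + (1 - 114*(-1))*(-9) = -33 + (1 + 114)*(-9) = -33 + 115*(-9) = -33 - 1035 = -1068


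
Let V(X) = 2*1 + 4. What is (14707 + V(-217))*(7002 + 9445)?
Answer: 241984711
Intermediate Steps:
V(X) = 6 (V(X) = 2 + 4 = 6)
(14707 + V(-217))*(7002 + 9445) = (14707 + 6)*(7002 + 9445) = 14713*16447 = 241984711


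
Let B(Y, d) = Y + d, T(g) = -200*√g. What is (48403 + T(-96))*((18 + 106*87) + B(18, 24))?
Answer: 449276646 - 7425600*I*√6 ≈ 4.4928e+8 - 1.8189e+7*I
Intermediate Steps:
(48403 + T(-96))*((18 + 106*87) + B(18, 24)) = (48403 - 800*I*√6)*((18 + 106*87) + (18 + 24)) = (48403 - 800*I*√6)*((18 + 9222) + 42) = (48403 - 800*I*√6)*(9240 + 42) = (48403 - 800*I*√6)*9282 = 449276646 - 7425600*I*√6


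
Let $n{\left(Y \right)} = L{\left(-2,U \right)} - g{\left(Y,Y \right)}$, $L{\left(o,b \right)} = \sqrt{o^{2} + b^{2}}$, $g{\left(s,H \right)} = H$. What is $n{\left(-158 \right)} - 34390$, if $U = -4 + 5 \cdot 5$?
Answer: $-34232 + \sqrt{445} \approx -34211.0$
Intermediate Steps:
$U = 21$ ($U = -4 + 25 = 21$)
$L{\left(o,b \right)} = \sqrt{b^{2} + o^{2}}$
$n{\left(Y \right)} = \sqrt{445} - Y$ ($n{\left(Y \right)} = \sqrt{21^{2} + \left(-2\right)^{2}} - Y = \sqrt{441 + 4} - Y = \sqrt{445} - Y$)
$n{\left(-158 \right)} - 34390 = \left(\sqrt{445} - -158\right) - 34390 = \left(\sqrt{445} + 158\right) - 34390 = \left(158 + \sqrt{445}\right) - 34390 = -34232 + \sqrt{445}$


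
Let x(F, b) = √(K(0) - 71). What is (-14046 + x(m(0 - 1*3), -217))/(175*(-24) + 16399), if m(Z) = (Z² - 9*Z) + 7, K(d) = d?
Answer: -14046/12199 + I*√71/12199 ≈ -1.1514 + 0.00069072*I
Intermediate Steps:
m(Z) = 7 + Z² - 9*Z
x(F, b) = I*√71 (x(F, b) = √(0 - 71) = √(-71) = I*√71)
(-14046 + x(m(0 - 1*3), -217))/(175*(-24) + 16399) = (-14046 + I*√71)/(175*(-24) + 16399) = (-14046 + I*√71)/(-4200 + 16399) = (-14046 + I*√71)/12199 = (-14046 + I*√71)*(1/12199) = -14046/12199 + I*√71/12199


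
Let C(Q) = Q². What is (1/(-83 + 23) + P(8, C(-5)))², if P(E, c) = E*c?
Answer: 143976001/3600 ≈ 39993.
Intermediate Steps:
(1/(-83 + 23) + P(8, C(-5)))² = (1/(-83 + 23) + 8*(-5)²)² = (1/(-60) + 8*25)² = (-1/60 + 200)² = (11999/60)² = 143976001/3600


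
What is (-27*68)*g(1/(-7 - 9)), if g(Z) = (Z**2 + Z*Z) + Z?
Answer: 3213/32 ≈ 100.41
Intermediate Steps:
g(Z) = Z + 2*Z**2 (g(Z) = (Z**2 + Z**2) + Z = 2*Z**2 + Z = Z + 2*Z**2)
(-27*68)*g(1/(-7 - 9)) = (-27*68)*((1 + 2/(-7 - 9))/(-7 - 9)) = -1836*(1 + 2/(-16))/(-16) = -(-459)*(1 + 2*(-1/16))/4 = -(-459)*(1 - 1/8)/4 = -(-459)*7/(4*8) = -1836*(-7/128) = 3213/32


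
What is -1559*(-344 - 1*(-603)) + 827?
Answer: -402954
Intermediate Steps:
-1559*(-344 - 1*(-603)) + 827 = -1559*(-344 + 603) + 827 = -1559*259 + 827 = -403781 + 827 = -402954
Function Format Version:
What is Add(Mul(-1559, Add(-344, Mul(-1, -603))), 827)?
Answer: -402954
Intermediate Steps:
Add(Mul(-1559, Add(-344, Mul(-1, -603))), 827) = Add(Mul(-1559, Add(-344, 603)), 827) = Add(Mul(-1559, 259), 827) = Add(-403781, 827) = -402954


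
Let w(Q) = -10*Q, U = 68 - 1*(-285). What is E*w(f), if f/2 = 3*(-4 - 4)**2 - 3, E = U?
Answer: -1334340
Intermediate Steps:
U = 353 (U = 68 + 285 = 353)
E = 353
f = 378 (f = 2*(3*(-4 - 4)**2 - 3) = 2*(3*(-8)**2 - 3) = 2*(3*64 - 3) = 2*(192 - 3) = 2*189 = 378)
E*w(f) = 353*(-10*378) = 353*(-3780) = -1334340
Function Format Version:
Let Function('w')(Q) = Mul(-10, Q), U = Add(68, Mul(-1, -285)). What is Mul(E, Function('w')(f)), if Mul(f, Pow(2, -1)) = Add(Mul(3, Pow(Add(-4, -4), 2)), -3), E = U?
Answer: -1334340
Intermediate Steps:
U = 353 (U = Add(68, 285) = 353)
E = 353
f = 378 (f = Mul(2, Add(Mul(3, Pow(Add(-4, -4), 2)), -3)) = Mul(2, Add(Mul(3, Pow(-8, 2)), -3)) = Mul(2, Add(Mul(3, 64), -3)) = Mul(2, Add(192, -3)) = Mul(2, 189) = 378)
Mul(E, Function('w')(f)) = Mul(353, Mul(-10, 378)) = Mul(353, -3780) = -1334340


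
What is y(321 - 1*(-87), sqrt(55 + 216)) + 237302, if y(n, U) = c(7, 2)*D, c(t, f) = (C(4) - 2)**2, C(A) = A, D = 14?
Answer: 237358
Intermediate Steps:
c(t, f) = 4 (c(t, f) = (4 - 2)**2 = 2**2 = 4)
y(n, U) = 56 (y(n, U) = 4*14 = 56)
y(321 - 1*(-87), sqrt(55 + 216)) + 237302 = 56 + 237302 = 237358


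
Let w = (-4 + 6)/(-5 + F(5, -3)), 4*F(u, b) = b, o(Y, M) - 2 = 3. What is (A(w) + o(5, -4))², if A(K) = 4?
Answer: 81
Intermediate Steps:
o(Y, M) = 5 (o(Y, M) = 2 + 3 = 5)
F(u, b) = b/4
w = -8/23 (w = (-4 + 6)/(-5 + (¼)*(-3)) = 2/(-5 - ¾) = 2/(-23/4) = 2*(-4/23) = -8/23 ≈ -0.34783)
(A(w) + o(5, -4))² = (4 + 5)² = 9² = 81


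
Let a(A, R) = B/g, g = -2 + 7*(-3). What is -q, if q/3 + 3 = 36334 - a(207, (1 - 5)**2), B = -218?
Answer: -2506185/23 ≈ -1.0896e+5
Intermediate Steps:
g = -23 (g = -2 - 21 = -23)
a(A, R) = 218/23 (a(A, R) = -218/(-23) = -218*(-1/23) = 218/23)
q = 2506185/23 (q = -9 + 3*(36334 - 1*218/23) = -9 + 3*(36334 - 218/23) = -9 + 3*(835464/23) = -9 + 2506392/23 = 2506185/23 ≈ 1.0896e+5)
-q = -1*2506185/23 = -2506185/23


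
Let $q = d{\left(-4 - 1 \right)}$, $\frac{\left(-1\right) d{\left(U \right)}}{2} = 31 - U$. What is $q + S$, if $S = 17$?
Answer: $-55$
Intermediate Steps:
$d{\left(U \right)} = -62 + 2 U$ ($d{\left(U \right)} = - 2 \left(31 - U\right) = -62 + 2 U$)
$q = -72$ ($q = -62 + 2 \left(-4 - 1\right) = -62 + 2 \left(-5\right) = -62 - 10 = -72$)
$q + S = -72 + 17 = -55$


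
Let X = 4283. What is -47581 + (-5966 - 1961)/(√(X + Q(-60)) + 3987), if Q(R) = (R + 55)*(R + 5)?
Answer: -756170347940/15891611 + 7927*√4558/15891611 ≈ -47583.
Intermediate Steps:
Q(R) = (5 + R)*(55 + R) (Q(R) = (55 + R)*(5 + R) = (5 + R)*(55 + R))
-47581 + (-5966 - 1961)/(√(X + Q(-60)) + 3987) = -47581 + (-5966 - 1961)/(√(4283 + (275 + (-60)² + 60*(-60))) + 3987) = -47581 - 7927/(√(4283 + (275 + 3600 - 3600)) + 3987) = -47581 - 7927/(√(4283 + 275) + 3987) = -47581 - 7927/(√4558 + 3987) = -47581 - 7927/(3987 + √4558)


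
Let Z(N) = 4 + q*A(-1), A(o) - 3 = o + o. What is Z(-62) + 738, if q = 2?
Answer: 744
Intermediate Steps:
A(o) = 3 + 2*o (A(o) = 3 + (o + o) = 3 + 2*o)
Z(N) = 6 (Z(N) = 4 + 2*(3 + 2*(-1)) = 4 + 2*(3 - 2) = 4 + 2*1 = 4 + 2 = 6)
Z(-62) + 738 = 6 + 738 = 744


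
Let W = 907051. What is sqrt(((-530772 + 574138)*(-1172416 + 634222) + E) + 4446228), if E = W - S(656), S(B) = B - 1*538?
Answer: I*sqrt(23333967843) ≈ 1.5275e+5*I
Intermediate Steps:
S(B) = -538 + B (S(B) = B - 538 = -538 + B)
E = 906933 (E = 907051 - (-538 + 656) = 907051 - 1*118 = 907051 - 118 = 906933)
sqrt(((-530772 + 574138)*(-1172416 + 634222) + E) + 4446228) = sqrt(((-530772 + 574138)*(-1172416 + 634222) + 906933) + 4446228) = sqrt((43366*(-538194) + 906933) + 4446228) = sqrt((-23339321004 + 906933) + 4446228) = sqrt(-23338414071 + 4446228) = sqrt(-23333967843) = I*sqrt(23333967843)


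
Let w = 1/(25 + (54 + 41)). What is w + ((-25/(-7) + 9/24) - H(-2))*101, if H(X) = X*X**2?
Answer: 506771/420 ≈ 1206.6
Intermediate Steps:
H(X) = X**3
w = 1/120 (w = 1/(25 + 95) = 1/120 ≈ 0.0083333)
w + ((-25/(-7) + 9/24) - H(-2))*101 = 1/120 + ((-25/(-7) + 9/24) - 1*(-2)**3)*101 = 1/120 + ((-25*(-1/7) + 9*(1/24)) - 1*(-8))*101 = 1/120 + ((25/7 + 3/8) + 8)*101 = 1/120 + (221/56 + 8)*101 = 1/120 + (669/56)*101 = 1/120 + 67569/56 = 506771/420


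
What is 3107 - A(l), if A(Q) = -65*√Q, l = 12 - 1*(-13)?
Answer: 3432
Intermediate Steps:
l = 25 (l = 12 + 13 = 25)
3107 - A(l) = 3107 - (-65)*√25 = 3107 - (-65)*5 = 3107 - 1*(-325) = 3107 + 325 = 3432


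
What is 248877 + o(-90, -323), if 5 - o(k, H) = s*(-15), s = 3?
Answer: 248927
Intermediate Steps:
o(k, H) = 50 (o(k, H) = 5 - 3*(-15) = 5 - 1*(-45) = 5 + 45 = 50)
248877 + o(-90, -323) = 248877 + 50 = 248927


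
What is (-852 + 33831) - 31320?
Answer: 1659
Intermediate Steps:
(-852 + 33831) - 31320 = 32979 - 31320 = 1659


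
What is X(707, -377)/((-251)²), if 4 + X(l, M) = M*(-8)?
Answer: 12/251 ≈ 0.047809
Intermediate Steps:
X(l, M) = -4 - 8*M (X(l, M) = -4 + M*(-8) = -4 - 8*M)
X(707, -377)/((-251)²) = (-4 - 8*(-377))/((-251)²) = (-4 + 3016)/63001 = 3012*(1/63001) = 12/251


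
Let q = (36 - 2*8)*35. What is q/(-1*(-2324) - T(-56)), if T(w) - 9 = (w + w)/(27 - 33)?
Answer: 2100/6889 ≈ 0.30483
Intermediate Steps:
T(w) = 9 - w/3 (T(w) = 9 + (w + w)/(27 - 33) = 9 + (2*w)/(-6) = 9 + (2*w)*(-1/6) = 9 - w/3)
q = 700 (q = (36 - 16)*35 = 20*35 = 700)
q/(-1*(-2324) - T(-56)) = 700/(-1*(-2324) - (9 - 1/3*(-56))) = 700/(2324 - (9 + 56/3)) = 700/(2324 - 1*83/3) = 700/(2324 - 83/3) = 700/(6889/3) = 700*(3/6889) = 2100/6889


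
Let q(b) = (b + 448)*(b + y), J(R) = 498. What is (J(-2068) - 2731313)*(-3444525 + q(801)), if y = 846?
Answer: 3788792808930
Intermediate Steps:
q(b) = (448 + b)*(846 + b) (q(b) = (b + 448)*(b + 846) = (448 + b)*(846 + b))
(J(-2068) - 2731313)*(-3444525 + q(801)) = (498 - 2731313)*(-3444525 + (379008 + 801**2 + 1294*801)) = -2730815*(-3444525 + (379008 + 641601 + 1036494)) = -2730815*(-3444525 + 2057103) = -2730815*(-1387422) = 3788792808930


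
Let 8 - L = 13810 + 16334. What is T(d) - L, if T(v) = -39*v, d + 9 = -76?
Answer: 33451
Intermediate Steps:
d = -85 (d = -9 - 76 = -85)
L = -30136 (L = 8 - (13810 + 16334) = 8 - 1*30144 = 8 - 30144 = -30136)
T(d) - L = -39*(-85) - 1*(-30136) = 3315 + 30136 = 33451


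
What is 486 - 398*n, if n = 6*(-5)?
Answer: 12426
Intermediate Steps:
n = -30
486 - 398*n = 486 - 398*(-30) = 486 + 11940 = 12426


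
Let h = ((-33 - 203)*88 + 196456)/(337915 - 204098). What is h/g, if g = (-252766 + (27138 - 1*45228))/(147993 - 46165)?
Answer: -2236244708/4530642169 ≈ -0.49358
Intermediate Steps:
g = -67714/25457 (g = (-252766 + (27138 - 45228))/101828 = (-252766 - 18090)*(1/101828) = -270856*1/101828 = -67714/25457 ≈ -2.6599)
h = 175688/133817 (h = (-236*88 + 196456)/133817 = (-20768 + 196456)*(1/133817) = 175688*(1/133817) = 175688/133817 ≈ 1.3129)
h/g = 175688/(133817*(-67714/25457)) = (175688/133817)*(-25457/67714) = -2236244708/4530642169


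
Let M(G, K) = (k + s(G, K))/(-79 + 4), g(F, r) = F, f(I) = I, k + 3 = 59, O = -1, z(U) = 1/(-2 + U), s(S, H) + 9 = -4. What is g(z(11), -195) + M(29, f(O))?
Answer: -104/225 ≈ -0.46222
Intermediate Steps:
s(S, H) = -13 (s(S, H) = -9 - 4 = -13)
k = 56 (k = -3 + 59 = 56)
M(G, K) = -43/75 (M(G, K) = (56 - 13)/(-79 + 4) = 43/(-75) = 43*(-1/75) = -43/75)
g(z(11), -195) + M(29, f(O)) = 1/(-2 + 11) - 43/75 = 1/9 - 43/75 = ⅑ - 43/75 = -104/225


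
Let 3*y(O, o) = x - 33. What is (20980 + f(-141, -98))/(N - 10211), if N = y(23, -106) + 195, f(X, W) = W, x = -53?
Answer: -31323/15067 ≈ -2.0789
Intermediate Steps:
y(O, o) = -86/3 (y(O, o) = (-53 - 33)/3 = (⅓)*(-86) = -86/3)
N = 499/3 (N = -86/3 + 195 = 499/3 ≈ 166.33)
(20980 + f(-141, -98))/(N - 10211) = (20980 - 98)/(499/3 - 10211) = 20882/(-30134/3) = 20882*(-3/30134) = -31323/15067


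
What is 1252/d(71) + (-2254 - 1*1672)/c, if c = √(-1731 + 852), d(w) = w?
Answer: 1252/71 + 3926*I*√879/879 ≈ 17.634 + 132.42*I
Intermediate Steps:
c = I*√879 (c = √(-879) = I*√879 ≈ 29.648*I)
1252/d(71) + (-2254 - 1*1672)/c = 1252/71 + (-2254 - 1*1672)/((I*√879)) = 1252*(1/71) + (-2254 - 1672)*(-I*√879/879) = 1252/71 - (-3926)*I*√879/879 = 1252/71 + 3926*I*√879/879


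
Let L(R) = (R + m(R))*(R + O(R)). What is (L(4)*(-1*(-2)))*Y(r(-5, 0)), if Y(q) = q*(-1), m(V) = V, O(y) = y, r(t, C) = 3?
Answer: -384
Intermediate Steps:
Y(q) = -q
L(R) = 4*R**2 (L(R) = (R + R)*(R + R) = (2*R)*(2*R) = 4*R**2)
(L(4)*(-1*(-2)))*Y(r(-5, 0)) = ((4*4**2)*(-1*(-2)))*(-1*3) = ((4*16)*2)*(-3) = (64*2)*(-3) = 128*(-3) = -384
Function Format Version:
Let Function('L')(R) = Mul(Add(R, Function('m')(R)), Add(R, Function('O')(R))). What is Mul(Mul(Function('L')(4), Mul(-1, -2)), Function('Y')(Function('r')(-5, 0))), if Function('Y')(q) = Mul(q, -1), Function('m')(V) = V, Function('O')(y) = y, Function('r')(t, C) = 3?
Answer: -384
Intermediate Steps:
Function('Y')(q) = Mul(-1, q)
Function('L')(R) = Mul(4, Pow(R, 2)) (Function('L')(R) = Mul(Add(R, R), Add(R, R)) = Mul(Mul(2, R), Mul(2, R)) = Mul(4, Pow(R, 2)))
Mul(Mul(Function('L')(4), Mul(-1, -2)), Function('Y')(Function('r')(-5, 0))) = Mul(Mul(Mul(4, Pow(4, 2)), Mul(-1, -2)), Mul(-1, 3)) = Mul(Mul(Mul(4, 16), 2), -3) = Mul(Mul(64, 2), -3) = Mul(128, -3) = -384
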